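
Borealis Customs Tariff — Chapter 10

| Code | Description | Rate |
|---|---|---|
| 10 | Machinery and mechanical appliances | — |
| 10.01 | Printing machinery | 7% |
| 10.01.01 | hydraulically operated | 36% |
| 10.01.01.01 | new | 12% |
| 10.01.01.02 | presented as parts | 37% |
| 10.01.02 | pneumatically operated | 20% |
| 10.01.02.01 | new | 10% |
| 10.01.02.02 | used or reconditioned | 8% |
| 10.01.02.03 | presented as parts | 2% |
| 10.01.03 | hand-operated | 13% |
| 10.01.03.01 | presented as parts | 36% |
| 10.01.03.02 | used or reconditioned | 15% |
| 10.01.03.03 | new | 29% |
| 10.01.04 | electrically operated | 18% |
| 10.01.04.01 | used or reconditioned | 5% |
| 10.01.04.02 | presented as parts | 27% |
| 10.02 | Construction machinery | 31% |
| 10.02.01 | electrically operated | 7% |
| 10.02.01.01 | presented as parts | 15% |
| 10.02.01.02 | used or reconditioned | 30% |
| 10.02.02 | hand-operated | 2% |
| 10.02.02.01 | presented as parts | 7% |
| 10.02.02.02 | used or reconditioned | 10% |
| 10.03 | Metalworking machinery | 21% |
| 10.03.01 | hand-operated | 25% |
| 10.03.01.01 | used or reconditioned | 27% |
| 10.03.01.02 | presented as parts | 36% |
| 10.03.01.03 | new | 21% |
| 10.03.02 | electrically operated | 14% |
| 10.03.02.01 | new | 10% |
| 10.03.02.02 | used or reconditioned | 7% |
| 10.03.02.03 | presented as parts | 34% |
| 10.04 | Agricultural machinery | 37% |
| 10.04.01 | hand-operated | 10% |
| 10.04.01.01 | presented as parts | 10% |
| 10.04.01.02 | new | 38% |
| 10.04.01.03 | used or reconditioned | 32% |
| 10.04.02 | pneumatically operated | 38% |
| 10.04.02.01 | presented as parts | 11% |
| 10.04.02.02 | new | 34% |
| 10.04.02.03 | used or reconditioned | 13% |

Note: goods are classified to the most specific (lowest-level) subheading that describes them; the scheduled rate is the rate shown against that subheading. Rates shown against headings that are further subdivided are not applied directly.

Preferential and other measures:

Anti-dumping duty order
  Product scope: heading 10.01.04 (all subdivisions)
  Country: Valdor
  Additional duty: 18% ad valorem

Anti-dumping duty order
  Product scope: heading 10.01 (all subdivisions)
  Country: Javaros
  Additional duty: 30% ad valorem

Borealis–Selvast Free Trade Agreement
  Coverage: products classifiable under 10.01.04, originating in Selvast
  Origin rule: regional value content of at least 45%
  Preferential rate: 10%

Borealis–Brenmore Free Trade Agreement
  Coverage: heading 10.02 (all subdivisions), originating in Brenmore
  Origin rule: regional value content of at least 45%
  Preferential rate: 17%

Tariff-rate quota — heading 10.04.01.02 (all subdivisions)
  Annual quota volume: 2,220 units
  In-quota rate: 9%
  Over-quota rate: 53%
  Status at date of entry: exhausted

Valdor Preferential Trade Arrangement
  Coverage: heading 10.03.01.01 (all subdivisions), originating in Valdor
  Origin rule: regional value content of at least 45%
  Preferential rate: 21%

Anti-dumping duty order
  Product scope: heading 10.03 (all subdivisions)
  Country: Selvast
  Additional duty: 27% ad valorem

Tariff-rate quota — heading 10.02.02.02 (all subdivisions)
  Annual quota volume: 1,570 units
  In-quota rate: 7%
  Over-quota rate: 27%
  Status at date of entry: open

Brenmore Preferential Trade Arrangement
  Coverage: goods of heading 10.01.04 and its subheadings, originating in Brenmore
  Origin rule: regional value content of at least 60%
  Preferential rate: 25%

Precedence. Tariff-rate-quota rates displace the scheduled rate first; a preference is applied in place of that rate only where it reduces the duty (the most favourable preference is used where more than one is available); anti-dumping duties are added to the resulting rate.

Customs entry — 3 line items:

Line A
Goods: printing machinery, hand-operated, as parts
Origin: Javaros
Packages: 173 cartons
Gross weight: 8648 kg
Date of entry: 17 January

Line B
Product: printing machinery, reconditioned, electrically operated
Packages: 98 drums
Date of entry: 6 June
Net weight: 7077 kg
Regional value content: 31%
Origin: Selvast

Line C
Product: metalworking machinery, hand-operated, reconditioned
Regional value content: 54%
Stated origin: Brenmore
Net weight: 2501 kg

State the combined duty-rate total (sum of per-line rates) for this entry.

Line A: printing → 10.01; hand-operated → 10.01.03; as parts → 10.01.03.01. Scheduled 36%. anti-dumping (Javaros, 10.01): +30%; total 36% + 30% = 66%. → 66%.
Line B: printing → 10.01; electrically operated → 10.01.04; reconditioned → 10.01.04.01. Scheduled 5%. Selvast agreement on 10.01.04: RVC < 45%. → 5%.
Line C: metalworking → 10.03; hand-operated → 10.03.01; reconditioned → 10.03.01.01. Scheduled 27%. Brenmore agreement on 10.02: 10.03.01.01 not covered; Brenmore agreement on 10.01.04: 10.03.01.01 not covered. → 27%.
Sum: 66% + 5% + 27% = 98%.

98%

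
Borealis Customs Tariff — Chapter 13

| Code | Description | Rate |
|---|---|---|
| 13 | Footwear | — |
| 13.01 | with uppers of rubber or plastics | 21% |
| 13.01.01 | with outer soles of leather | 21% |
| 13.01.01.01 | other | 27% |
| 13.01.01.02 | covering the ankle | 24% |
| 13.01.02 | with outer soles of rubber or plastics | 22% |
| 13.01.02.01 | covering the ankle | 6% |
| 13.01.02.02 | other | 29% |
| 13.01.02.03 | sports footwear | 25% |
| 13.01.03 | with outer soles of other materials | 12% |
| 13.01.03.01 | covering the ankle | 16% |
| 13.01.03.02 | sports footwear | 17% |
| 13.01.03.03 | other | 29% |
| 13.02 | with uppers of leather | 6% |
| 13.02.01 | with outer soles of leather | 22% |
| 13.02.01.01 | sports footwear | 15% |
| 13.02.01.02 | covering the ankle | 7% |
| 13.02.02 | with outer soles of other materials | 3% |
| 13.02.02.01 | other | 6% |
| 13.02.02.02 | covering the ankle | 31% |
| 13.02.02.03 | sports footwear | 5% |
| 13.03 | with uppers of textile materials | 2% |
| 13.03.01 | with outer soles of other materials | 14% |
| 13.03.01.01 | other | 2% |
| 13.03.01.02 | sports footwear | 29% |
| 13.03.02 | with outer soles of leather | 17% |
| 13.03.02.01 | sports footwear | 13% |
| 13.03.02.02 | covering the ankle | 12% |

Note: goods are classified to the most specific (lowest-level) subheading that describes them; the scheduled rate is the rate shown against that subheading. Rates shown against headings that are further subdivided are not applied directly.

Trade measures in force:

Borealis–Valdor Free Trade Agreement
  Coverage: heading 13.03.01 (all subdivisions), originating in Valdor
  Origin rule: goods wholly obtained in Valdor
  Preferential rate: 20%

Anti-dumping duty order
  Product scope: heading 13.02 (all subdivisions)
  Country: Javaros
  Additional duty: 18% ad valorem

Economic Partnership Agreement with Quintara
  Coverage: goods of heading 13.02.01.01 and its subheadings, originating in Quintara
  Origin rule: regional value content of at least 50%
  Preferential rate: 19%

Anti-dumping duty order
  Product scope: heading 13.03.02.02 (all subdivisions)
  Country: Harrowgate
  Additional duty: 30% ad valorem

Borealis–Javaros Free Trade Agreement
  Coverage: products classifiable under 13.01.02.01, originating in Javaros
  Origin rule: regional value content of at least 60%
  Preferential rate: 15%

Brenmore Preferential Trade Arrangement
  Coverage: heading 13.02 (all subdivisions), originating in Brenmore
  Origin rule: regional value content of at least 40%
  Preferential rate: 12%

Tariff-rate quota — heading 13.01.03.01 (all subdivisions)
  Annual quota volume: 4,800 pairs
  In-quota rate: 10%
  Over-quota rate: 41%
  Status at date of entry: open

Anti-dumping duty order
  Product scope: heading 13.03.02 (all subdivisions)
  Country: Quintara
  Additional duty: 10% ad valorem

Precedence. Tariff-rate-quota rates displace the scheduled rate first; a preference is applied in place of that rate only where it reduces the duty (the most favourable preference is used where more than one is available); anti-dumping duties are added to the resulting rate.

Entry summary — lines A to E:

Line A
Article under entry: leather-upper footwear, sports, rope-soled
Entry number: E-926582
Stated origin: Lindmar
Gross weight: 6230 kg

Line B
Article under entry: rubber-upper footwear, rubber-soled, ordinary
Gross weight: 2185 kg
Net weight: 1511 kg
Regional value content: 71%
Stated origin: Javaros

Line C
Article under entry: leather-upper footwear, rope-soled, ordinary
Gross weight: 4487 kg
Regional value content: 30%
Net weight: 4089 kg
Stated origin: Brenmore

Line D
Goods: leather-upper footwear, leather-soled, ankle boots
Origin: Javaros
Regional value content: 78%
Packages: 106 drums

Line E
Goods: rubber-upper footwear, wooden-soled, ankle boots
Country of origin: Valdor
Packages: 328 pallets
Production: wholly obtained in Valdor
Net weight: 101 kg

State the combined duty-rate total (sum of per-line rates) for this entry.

75%

Line A: leather-upper → 13.02; rope-soled → 13.02.02; sports → 13.02.02.03. Scheduled 5%. No special measure applies. → 5%.
Line B: rubber-upper → 13.01; rubber-soled → 13.01.02; ordinary → 13.01.02.02. Scheduled 29%. Javaros agreement on 13.01.02.01: 13.01.02.02 not covered. → 29%.
Line C: leather-upper → 13.02; rope-soled → 13.02.02; ordinary → 13.02.02.01. Scheduled 6%. Brenmore agreement on 13.02: RVC < 40%. → 6%.
Line D: leather-upper → 13.02; leather-soled → 13.02.01; ankle boots → 13.02.01.02. Scheduled 7%. Javaros agreement on 13.01.02.01: 13.02.01.02 not covered; anti-dumping (Javaros, 13.02): +18%; total 7% + 18% = 25%. → 25%.
Line E: rubber-upper → 13.01; wooden-soled → 13.01.03; ankle boots → 13.01.03.01. Scheduled 16%. quota on 13.01.03.01 open → in-quota 10%; Valdor agreement on 13.03.01: 13.01.03.01 not covered. → 10%.
Sum: 5% + 29% + 6% + 25% + 10% = 75%.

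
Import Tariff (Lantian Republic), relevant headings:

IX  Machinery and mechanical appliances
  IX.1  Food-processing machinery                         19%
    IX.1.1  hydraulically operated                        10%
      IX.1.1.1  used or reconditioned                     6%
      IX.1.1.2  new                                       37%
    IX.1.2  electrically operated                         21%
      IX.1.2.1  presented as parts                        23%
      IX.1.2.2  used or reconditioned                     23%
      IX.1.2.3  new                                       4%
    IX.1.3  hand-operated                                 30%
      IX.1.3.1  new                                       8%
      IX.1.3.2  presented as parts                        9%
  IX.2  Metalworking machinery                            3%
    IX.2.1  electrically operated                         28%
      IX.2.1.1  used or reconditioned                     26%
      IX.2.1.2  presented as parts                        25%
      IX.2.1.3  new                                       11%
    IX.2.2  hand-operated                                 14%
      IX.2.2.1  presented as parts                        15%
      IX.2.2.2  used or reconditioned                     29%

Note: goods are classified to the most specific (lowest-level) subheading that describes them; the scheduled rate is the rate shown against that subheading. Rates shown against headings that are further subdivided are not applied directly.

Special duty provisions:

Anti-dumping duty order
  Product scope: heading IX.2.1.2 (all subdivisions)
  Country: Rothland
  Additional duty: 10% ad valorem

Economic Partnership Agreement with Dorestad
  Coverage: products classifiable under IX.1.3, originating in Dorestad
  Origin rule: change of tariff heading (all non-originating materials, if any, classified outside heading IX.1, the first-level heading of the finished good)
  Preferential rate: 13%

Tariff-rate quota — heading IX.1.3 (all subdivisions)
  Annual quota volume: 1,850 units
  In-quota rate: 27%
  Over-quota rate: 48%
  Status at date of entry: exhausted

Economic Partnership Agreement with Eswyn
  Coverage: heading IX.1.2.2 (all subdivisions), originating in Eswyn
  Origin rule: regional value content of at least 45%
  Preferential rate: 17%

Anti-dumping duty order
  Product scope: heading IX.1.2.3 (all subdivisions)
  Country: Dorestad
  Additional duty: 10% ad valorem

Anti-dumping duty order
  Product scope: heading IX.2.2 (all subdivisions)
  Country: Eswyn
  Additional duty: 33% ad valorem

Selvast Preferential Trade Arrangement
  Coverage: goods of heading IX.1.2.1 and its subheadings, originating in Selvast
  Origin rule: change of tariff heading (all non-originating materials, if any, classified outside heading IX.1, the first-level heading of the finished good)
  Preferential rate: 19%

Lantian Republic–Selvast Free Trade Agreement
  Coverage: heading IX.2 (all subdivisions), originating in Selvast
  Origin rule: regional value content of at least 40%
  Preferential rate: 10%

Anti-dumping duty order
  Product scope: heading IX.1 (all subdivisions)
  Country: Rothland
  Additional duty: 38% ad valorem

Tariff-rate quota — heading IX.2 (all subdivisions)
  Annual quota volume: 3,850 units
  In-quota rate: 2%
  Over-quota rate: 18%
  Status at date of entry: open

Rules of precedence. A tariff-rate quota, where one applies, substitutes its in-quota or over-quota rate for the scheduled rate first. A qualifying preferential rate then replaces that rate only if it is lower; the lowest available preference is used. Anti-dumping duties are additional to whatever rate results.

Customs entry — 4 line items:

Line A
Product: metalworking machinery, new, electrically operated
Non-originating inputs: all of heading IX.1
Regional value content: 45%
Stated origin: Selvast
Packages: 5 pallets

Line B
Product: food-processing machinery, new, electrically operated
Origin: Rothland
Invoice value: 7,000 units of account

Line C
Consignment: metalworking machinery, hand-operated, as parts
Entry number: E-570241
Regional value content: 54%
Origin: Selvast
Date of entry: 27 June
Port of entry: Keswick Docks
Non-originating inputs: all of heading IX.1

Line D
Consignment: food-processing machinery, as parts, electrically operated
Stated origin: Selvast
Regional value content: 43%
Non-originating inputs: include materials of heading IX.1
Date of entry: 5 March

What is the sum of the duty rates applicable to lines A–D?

69%

Line A: metalworking → IX.2; electrically operated → IX.2.1; new → IX.2.1.3. Scheduled 11%. quota on IX.2 open → in-quota 2%; Selvast agreement on IX.1.2.1: IX.2.1.3 not covered; Selvast agreement on IX.2: RVC ≥ 40% → 10% available; preference 10% not lower than 2% → no reduction. → 2%.
Line B: food-processing → IX.1; electrically operated → IX.1.2; new → IX.1.2.3. Scheduled 4%. anti-dumping (Rothland, IX.1): +38%; total 4% + 38% = 42%. → 42%.
Line C: metalworking → IX.2; hand-operated → IX.2.2; as parts → IX.2.2.1. Scheduled 15%. quota on IX.2 open → in-quota 2%; Selvast agreement on IX.1.2.1: IX.2.2.1 not covered; Selvast agreement on IX.2: RVC ≥ 40% → 10% available; preference 10% not lower than 2% → no reduction. → 2%.
Line D: food-processing → IX.1; electrically operated → IX.1.2; as parts → IX.1.2.1. Scheduled 23%. Selvast agreement on IX.1.2.1: CTH not met; Selvast agreement on IX.2: IX.1.2.1 not covered. → 23%.
Sum: 2% + 42% + 2% + 23% = 69%.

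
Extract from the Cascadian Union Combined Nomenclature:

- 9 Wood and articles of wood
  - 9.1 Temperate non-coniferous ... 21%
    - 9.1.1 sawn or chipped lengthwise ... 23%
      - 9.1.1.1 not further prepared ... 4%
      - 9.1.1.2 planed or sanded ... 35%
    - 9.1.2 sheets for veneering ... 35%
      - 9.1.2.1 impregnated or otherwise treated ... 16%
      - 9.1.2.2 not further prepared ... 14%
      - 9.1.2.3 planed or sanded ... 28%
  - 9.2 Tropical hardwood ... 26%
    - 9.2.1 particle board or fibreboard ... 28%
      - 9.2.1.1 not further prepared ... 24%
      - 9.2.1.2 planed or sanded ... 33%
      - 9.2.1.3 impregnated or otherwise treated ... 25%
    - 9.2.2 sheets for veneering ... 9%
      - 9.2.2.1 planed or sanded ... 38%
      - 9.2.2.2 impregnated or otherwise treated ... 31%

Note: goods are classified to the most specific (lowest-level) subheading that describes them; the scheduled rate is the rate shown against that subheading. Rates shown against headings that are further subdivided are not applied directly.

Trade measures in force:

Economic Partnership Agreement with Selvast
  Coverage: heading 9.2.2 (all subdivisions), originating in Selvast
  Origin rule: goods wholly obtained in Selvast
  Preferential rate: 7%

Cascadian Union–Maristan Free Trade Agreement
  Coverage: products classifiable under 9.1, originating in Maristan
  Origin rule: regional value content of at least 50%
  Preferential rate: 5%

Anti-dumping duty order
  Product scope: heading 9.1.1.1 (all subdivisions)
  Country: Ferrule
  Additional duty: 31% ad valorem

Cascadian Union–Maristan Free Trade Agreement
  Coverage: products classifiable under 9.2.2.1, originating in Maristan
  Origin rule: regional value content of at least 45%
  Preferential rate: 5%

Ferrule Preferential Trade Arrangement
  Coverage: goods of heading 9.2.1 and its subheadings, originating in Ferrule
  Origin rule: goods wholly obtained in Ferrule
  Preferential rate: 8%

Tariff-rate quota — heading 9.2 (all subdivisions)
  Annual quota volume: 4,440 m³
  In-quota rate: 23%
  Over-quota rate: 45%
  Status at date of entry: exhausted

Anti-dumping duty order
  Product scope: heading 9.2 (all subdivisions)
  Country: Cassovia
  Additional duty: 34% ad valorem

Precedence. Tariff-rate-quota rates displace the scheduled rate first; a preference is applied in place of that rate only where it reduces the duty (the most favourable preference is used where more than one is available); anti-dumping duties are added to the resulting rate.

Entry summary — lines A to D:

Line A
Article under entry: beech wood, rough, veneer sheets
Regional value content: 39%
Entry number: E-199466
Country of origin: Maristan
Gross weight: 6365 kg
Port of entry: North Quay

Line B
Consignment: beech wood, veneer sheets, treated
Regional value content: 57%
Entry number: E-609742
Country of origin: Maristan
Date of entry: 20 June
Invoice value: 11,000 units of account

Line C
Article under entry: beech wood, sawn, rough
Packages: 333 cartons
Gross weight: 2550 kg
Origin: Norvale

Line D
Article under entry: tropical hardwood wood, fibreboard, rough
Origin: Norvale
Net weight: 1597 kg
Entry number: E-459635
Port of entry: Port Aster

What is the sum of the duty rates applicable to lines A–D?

Line A: beech → 9.1; veneer sheets → 9.1.2; rough → 9.1.2.2. Scheduled 14%. Maristan agreement on 9.1: RVC < 50%; Maristan agreement on 9.2.2.1: 9.1.2.2 not covered. → 14%.
Line B: beech → 9.1; veneer sheets → 9.1.2; treated → 9.1.2.1. Scheduled 16%. Maristan agreement on 9.1: RVC ≥ 50% → 5% available; Maristan agreement on 9.2.2.1: 9.1.2.1 not covered; preferential 5%. → 5%.
Line C: beech → 9.1; sawn → 9.1.1; rough → 9.1.1.1. Scheduled 4%. No special measure applies. → 4%.
Line D: tropical hardwood → 9.2; fibreboard → 9.2.1; rough → 9.2.1.1. Scheduled 24%. quota on 9.2 exhausted → over-quota 45%. → 45%.
Sum: 14% + 5% + 4% + 45% = 68%.

68%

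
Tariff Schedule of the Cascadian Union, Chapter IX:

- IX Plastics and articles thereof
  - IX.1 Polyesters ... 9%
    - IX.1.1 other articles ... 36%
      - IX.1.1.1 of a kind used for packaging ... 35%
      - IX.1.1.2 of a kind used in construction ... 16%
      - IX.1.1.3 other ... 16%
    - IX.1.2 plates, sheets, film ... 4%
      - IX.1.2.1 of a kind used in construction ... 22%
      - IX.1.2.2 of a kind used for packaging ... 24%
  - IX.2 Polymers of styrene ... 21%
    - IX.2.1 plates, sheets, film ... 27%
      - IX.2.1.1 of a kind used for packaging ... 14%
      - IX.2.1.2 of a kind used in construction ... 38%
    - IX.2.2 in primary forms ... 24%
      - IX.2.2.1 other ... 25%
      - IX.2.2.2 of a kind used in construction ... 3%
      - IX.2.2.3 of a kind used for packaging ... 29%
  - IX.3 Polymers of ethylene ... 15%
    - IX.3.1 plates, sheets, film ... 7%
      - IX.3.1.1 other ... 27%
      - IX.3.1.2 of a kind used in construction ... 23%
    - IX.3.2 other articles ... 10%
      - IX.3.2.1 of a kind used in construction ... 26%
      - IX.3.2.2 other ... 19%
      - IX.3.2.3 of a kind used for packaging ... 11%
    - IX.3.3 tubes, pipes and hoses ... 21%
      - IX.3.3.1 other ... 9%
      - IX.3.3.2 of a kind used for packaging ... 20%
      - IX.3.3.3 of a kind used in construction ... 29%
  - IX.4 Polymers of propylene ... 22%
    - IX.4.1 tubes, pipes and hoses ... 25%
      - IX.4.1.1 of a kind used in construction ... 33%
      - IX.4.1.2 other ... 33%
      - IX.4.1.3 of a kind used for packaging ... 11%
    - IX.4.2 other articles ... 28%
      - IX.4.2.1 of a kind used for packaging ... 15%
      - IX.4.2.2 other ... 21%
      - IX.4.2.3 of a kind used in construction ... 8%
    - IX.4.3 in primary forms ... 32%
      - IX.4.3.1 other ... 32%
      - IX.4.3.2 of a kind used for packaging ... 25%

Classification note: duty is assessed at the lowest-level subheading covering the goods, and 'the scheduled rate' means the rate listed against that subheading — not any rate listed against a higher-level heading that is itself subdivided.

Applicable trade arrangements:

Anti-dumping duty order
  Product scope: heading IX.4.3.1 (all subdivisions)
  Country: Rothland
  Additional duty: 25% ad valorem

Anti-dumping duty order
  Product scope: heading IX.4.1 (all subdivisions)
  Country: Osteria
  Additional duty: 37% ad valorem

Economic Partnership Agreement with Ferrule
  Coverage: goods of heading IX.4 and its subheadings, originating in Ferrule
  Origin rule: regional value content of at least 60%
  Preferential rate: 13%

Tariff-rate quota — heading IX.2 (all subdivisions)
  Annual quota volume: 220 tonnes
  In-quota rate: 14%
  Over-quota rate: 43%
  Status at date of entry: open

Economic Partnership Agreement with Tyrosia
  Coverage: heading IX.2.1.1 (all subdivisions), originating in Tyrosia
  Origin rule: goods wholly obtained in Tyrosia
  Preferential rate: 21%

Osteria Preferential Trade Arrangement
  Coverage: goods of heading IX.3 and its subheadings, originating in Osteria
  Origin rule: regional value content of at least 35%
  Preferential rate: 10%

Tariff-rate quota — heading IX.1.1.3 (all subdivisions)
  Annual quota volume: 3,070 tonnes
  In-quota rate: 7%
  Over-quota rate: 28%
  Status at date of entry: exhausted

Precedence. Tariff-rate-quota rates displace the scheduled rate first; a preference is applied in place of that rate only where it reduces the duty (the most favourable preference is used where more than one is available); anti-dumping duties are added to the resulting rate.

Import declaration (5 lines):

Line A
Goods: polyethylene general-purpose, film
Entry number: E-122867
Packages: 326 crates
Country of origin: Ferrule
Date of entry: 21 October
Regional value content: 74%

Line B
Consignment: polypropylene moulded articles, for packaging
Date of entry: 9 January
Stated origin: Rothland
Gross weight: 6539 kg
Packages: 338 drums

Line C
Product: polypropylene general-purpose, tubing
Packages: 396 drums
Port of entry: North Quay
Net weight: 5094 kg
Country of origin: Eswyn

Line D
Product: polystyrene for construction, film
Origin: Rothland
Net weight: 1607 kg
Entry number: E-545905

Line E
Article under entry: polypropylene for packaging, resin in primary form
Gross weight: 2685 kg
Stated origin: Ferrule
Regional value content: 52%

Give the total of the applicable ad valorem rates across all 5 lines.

114%

Line A: polyethylene → IX.3; film → IX.3.1; general-purpose → IX.3.1.1. Scheduled 27%. Ferrule agreement on IX.4: IX.3.1.1 not covered. → 27%.
Line B: polypropylene → IX.4; moulded articles → IX.4.2; for packaging → IX.4.2.1. Scheduled 15%. No special measure applies. → 15%.
Line C: polypropylene → IX.4; tubing → IX.4.1; general-purpose → IX.4.1.2. Scheduled 33%. No special measure applies. → 33%.
Line D: polystyrene → IX.2; film → IX.2.1; for construction → IX.2.1.2. Scheduled 38%. quota on IX.2 open → in-quota 14%. → 14%.
Line E: polypropylene → IX.4; resin in primary form → IX.4.3; for packaging → IX.4.3.2. Scheduled 25%. Ferrule agreement on IX.4: RVC < 60%. → 25%.
Sum: 27% + 15% + 33% + 14% + 25% = 114%.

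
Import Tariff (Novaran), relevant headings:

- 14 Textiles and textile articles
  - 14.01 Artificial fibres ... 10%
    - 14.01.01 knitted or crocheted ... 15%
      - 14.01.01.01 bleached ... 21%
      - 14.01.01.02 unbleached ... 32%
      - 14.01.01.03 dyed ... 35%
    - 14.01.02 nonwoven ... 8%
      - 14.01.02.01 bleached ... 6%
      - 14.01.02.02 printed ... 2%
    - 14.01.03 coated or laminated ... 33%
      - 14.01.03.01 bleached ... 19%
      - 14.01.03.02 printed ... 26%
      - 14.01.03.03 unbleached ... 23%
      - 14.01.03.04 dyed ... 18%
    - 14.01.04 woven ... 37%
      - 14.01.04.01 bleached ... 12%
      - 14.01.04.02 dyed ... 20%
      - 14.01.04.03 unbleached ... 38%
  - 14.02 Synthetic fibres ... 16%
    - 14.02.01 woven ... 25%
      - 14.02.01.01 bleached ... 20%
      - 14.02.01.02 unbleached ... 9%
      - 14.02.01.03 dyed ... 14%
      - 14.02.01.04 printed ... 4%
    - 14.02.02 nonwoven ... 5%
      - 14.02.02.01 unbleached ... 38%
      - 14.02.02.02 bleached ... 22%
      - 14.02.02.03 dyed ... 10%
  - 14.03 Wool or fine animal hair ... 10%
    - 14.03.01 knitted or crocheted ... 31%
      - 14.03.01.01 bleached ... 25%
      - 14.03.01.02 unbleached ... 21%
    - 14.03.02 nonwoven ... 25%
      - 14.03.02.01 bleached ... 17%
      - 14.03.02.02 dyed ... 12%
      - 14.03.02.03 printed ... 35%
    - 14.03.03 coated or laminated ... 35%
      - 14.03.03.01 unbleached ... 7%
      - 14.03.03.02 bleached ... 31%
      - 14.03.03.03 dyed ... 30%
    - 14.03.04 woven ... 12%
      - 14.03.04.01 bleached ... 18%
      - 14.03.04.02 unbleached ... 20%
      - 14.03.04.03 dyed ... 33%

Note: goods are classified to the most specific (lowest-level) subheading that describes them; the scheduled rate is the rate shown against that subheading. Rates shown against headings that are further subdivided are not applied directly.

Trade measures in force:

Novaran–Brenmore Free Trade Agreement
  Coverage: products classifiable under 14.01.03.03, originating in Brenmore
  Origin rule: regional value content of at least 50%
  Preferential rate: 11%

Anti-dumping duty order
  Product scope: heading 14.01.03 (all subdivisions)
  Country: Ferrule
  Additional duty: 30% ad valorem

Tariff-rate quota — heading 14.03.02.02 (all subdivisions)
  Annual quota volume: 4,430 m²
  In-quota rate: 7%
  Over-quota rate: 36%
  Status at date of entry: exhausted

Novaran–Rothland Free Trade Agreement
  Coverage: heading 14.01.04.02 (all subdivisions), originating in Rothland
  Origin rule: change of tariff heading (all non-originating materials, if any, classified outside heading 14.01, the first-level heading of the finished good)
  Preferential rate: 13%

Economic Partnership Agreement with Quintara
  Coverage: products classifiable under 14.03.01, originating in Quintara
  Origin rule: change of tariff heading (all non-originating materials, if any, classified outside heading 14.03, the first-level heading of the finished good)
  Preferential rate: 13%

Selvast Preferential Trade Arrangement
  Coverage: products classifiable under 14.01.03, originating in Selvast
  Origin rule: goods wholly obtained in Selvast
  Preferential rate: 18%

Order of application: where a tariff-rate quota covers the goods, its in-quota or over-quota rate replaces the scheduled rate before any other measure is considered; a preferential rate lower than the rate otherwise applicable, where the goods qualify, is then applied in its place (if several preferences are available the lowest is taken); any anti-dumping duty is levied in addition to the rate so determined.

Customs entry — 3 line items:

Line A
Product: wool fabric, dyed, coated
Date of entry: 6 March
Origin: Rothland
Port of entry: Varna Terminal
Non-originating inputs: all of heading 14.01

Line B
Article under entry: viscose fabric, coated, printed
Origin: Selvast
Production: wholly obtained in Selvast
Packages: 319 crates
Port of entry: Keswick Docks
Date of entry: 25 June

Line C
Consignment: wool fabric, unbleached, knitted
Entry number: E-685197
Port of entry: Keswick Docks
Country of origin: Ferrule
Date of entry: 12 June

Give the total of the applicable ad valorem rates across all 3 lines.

69%

Line A: wool → 14.03; coated → 14.03.03; dyed → 14.03.03.03. Scheduled 30%. Rothland agreement on 14.01.04.02: 14.03.03.03 not covered. → 30%.
Line B: viscose → 14.01; coated → 14.01.03; printed → 14.01.03.02. Scheduled 26%. Selvast agreement on 14.01.03: wholly obtained → 18% available; preferential 18%. → 18%.
Line C: wool → 14.03; knitted → 14.03.01; unbleached → 14.03.01.02. Scheduled 21%. No special measure applies. → 21%.
Sum: 30% + 18% + 21% = 69%.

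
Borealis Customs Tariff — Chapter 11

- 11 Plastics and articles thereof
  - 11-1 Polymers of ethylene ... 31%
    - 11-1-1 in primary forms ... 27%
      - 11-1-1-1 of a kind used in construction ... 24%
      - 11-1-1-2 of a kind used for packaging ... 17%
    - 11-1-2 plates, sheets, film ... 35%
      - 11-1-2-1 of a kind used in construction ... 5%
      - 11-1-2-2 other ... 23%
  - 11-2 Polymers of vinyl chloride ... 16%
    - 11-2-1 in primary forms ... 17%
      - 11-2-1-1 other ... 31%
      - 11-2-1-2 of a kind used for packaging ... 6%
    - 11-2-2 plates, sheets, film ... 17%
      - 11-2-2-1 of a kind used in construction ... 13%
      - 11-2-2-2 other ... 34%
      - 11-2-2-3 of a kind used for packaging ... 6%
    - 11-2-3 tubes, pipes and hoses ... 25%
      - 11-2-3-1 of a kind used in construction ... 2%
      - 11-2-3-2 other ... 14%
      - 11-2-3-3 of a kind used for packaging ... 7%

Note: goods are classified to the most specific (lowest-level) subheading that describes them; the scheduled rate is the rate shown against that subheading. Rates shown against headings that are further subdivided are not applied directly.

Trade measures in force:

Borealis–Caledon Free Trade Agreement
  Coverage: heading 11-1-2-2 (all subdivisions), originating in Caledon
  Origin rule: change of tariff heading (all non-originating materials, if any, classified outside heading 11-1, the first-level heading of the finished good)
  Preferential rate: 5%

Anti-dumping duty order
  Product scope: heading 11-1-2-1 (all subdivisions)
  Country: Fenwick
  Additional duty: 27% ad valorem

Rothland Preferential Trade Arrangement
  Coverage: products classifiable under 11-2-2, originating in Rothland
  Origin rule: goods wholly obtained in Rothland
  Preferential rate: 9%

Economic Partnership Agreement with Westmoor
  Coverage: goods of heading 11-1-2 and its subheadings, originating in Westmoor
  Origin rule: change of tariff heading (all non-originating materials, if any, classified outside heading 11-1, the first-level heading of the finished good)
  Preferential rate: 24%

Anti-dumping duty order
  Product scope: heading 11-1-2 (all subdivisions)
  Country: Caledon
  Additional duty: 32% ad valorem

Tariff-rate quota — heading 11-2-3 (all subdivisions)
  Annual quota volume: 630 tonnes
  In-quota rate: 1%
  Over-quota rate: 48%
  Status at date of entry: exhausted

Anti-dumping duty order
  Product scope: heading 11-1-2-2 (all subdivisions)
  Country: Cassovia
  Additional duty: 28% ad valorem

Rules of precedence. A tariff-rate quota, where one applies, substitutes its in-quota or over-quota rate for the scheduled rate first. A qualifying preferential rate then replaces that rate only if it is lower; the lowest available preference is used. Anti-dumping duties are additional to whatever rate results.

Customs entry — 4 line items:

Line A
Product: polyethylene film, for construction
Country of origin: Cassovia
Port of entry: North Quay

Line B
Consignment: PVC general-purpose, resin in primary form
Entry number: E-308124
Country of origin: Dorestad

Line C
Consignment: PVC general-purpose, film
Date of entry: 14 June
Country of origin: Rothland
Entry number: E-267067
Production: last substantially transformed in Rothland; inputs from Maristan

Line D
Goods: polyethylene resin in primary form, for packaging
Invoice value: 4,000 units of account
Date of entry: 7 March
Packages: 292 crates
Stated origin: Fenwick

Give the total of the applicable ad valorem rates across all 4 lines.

Line A: polyethylene → 11-1; film → 11-1-2; for construction → 11-1-2-1. Scheduled 5%. No special measure applies. → 5%.
Line B: PVC → 11-2; resin in primary form → 11-2-1; general-purpose → 11-2-1-1. Scheduled 31%. No special measure applies. → 31%.
Line C: PVC → 11-2; film → 11-2-2; general-purpose → 11-2-2-2. Scheduled 34%. Rothland agreement on 11-2-2: not wholly obtained. → 34%.
Line D: polyethylene → 11-1; resin in primary form → 11-1-1; for packaging → 11-1-1-2. Scheduled 17%. No special measure applies. → 17%.
Sum: 5% + 31% + 34% + 17% = 87%.

87%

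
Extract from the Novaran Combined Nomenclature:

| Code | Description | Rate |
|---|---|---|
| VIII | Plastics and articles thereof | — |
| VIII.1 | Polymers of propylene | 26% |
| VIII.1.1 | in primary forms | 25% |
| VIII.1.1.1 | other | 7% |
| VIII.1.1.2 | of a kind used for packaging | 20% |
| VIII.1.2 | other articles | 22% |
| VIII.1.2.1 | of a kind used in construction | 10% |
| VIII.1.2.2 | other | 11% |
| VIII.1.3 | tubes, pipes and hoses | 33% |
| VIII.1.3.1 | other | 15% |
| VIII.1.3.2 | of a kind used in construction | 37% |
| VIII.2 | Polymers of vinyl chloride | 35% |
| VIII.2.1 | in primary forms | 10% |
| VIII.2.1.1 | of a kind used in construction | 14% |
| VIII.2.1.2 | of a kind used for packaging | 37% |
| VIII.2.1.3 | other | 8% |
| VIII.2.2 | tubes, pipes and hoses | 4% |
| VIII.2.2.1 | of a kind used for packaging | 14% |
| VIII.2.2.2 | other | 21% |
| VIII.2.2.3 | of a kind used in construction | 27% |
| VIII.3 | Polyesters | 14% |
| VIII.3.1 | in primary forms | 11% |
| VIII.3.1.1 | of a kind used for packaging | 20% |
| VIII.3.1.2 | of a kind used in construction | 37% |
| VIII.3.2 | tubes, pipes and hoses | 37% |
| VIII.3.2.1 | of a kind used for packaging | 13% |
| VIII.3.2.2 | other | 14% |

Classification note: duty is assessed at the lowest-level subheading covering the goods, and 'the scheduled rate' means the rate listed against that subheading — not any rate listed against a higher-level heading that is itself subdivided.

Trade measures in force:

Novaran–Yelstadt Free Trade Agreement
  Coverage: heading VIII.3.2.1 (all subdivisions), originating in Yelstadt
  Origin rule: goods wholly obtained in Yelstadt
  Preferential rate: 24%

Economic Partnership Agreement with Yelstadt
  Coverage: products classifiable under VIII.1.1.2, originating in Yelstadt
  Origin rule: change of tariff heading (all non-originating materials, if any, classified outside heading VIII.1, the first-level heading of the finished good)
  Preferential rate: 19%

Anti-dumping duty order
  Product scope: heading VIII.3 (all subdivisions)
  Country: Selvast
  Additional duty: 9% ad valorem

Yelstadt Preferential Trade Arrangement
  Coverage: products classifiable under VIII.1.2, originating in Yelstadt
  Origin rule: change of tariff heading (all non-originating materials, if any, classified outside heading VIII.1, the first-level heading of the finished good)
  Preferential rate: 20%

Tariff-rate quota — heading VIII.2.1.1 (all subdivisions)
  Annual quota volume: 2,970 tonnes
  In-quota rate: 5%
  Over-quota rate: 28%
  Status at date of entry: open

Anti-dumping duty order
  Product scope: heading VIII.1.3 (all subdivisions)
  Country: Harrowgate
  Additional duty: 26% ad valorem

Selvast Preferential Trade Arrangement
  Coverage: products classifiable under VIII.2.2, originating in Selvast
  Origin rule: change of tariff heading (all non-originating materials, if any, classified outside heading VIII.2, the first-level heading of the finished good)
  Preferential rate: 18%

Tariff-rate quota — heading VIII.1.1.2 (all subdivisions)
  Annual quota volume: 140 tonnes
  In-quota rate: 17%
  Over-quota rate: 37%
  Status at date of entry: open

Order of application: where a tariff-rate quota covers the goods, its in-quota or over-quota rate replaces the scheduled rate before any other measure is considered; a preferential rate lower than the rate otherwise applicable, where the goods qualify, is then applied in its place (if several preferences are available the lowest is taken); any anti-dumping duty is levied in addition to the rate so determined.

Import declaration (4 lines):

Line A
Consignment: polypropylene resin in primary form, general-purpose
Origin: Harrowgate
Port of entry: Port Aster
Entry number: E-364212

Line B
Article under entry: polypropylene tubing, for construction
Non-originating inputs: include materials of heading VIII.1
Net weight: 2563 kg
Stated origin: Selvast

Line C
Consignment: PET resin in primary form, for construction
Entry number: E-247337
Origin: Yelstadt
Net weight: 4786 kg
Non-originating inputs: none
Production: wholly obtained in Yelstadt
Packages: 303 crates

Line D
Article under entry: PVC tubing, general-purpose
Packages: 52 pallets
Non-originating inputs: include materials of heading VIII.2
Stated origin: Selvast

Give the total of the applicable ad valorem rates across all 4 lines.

Line A: polypropylene → VIII.1; resin in primary form → VIII.1.1; general-purpose → VIII.1.1.1. Scheduled 7%. No special measure applies. → 7%.
Line B: polypropylene → VIII.1; tubing → VIII.1.3; for construction → VIII.1.3.2. Scheduled 37%. Selvast agreement on VIII.2.2: VIII.1.3.2 not covered. → 37%.
Line C: PET → VIII.3; resin in primary form → VIII.3.1; for construction → VIII.3.1.2. Scheduled 37%. Yelstadt agreement on VIII.3.2.1: VIII.3.1.2 not covered; Yelstadt agreement on VIII.1.1.2: VIII.3.1.2 not covered; Yelstadt agreement on VIII.1.2: VIII.3.1.2 not covered. → 37%.
Line D: PVC → VIII.2; tubing → VIII.2.2; general-purpose → VIII.2.2.2. Scheduled 21%. Selvast agreement on VIII.2.2: CTH not met. → 21%.
Sum: 7% + 37% + 37% + 21% = 102%.

102%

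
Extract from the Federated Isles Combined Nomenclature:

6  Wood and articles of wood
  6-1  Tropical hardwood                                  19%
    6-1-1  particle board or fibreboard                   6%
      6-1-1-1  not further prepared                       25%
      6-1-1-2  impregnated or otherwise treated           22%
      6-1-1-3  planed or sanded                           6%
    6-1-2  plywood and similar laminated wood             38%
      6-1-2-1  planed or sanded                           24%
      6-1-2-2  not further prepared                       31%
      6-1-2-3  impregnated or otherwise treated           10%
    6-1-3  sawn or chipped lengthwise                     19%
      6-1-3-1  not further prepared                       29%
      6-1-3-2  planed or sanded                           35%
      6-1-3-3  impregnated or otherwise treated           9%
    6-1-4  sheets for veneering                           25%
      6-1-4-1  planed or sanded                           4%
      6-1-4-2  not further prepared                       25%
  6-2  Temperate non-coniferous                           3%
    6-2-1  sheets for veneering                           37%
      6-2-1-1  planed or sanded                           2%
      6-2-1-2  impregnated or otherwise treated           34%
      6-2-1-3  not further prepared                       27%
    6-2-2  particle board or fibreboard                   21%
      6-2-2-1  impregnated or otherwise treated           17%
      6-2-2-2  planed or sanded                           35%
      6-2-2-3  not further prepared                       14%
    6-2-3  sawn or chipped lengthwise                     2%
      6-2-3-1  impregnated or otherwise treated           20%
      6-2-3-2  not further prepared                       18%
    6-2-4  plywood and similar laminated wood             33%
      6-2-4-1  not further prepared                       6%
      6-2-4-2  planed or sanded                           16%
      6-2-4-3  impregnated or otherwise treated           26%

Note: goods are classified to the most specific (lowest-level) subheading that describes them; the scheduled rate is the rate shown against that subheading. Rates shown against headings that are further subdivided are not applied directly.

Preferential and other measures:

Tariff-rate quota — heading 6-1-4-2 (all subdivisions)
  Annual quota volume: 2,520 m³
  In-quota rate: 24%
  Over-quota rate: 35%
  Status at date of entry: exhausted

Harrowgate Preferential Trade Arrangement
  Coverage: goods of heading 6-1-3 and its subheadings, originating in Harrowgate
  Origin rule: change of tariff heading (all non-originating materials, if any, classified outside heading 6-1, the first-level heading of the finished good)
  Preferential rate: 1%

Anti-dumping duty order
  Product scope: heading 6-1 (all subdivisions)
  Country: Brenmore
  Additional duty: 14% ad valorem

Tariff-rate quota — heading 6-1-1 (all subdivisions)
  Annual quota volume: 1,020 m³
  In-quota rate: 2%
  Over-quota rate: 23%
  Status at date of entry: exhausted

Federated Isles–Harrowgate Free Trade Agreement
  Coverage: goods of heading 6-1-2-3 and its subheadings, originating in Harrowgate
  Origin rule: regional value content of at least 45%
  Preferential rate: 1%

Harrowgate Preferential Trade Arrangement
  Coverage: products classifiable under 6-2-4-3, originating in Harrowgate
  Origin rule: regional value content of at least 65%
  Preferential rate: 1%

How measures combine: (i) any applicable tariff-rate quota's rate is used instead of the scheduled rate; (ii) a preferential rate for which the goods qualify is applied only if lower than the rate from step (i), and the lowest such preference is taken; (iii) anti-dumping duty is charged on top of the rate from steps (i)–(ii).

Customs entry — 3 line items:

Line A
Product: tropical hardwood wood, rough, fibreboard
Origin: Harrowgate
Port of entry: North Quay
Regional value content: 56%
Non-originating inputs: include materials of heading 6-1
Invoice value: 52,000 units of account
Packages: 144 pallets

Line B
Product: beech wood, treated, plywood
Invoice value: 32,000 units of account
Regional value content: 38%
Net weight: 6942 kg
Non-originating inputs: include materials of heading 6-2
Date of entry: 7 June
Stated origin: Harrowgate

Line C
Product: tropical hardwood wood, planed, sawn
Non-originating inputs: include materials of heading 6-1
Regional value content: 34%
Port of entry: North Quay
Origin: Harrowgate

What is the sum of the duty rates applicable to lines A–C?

84%

Line A: tropical hardwood → 6-1; fibreboard → 6-1-1; rough → 6-1-1-1. Scheduled 25%. quota on 6-1-1 exhausted → over-quota 23%; Harrowgate agreement on 6-1-3: 6-1-1-1 not covered; Harrowgate agreement on 6-1-2-3: 6-1-1-1 not covered; Harrowgate agreement on 6-2-4-3: 6-1-1-1 not covered. → 23%.
Line B: beech → 6-2; plywood → 6-2-4; treated → 6-2-4-3. Scheduled 26%. Harrowgate agreement on 6-1-3: 6-2-4-3 not covered; Harrowgate agreement on 6-1-2-3: 6-2-4-3 not covered; Harrowgate agreement on 6-2-4-3: RVC < 65%. → 26%.
Line C: tropical hardwood → 6-1; sawn → 6-1-3; planed → 6-1-3-2. Scheduled 35%. Harrowgate agreement on 6-1-3: CTH not met; Harrowgate agreement on 6-1-2-3: 6-1-3-2 not covered; Harrowgate agreement on 6-2-4-3: 6-1-3-2 not covered. → 35%.
Sum: 23% + 26% + 35% = 84%.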